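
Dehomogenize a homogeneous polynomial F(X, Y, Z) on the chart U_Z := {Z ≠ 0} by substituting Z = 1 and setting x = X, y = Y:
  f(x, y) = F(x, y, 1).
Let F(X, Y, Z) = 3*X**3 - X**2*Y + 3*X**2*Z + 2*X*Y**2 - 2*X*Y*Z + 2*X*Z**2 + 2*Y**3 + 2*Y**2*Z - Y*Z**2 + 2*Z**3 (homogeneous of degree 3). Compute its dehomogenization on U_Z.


f(x, y) = 3*x**3 - x**2*y + 3*x**2 + 2*x*y**2 - 2*x*y + 2*x + 2*y**3 + 2*y**2 - y + 2

On U_Z we set Z = 1. Each monomial c·X^i·Y^j·Z^k in F becomes c·x^i·y^j·1^k = c·x^i·y^j.
Substituting Z = 1: F(X, Y, 1) = 3*x**3 - x**2*y + 3*x**2 + 2*x*y**2 - 2*x*y + 2*x + 2*y**3 + 2*y**2 - y + 2.
Note: deg(f) ≤ deg(F) = 3; strict inequality happens when F is divisible by Z (lost terms).


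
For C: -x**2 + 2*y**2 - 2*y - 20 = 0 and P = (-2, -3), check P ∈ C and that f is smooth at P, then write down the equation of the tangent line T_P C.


Tangent line at P: 4*x - 14*y - 34 = 0.

Step 1: f(-2, -3) = 0, so P lies on C.
Step 2: partial derivatives
  f_x(x, y) = -2*x, f_y(x, y) = 4*y - 2.
  f_x(P) = 4, f_y(P) = -14 (gradient nonzero, so P is smooth).
Step 3: tangent line at P: 4·(x − -2) + -14·(y − -3) = 0.
Expanding: 4*x - 14*y - 34 = 0.


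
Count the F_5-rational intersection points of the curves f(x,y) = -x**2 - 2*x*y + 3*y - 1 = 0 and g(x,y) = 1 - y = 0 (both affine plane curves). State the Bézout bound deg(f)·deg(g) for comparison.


Common zeros: ∅; count = 0; Bézout bound = 2.

deg(f) = 2, deg(g) = 1, so Bézout bound = 2.
Scan x ∈ F_5. For each x, list the y ∈ F_5 with f(x, y) ≡ 0 and those with g(x, y) ≡ 0 (mod 5); the common zeros in that column are the intersection.
  x = 0: f ≡ 0 at y ∈ {2}; g ≡ 0 at y ∈ {1}; common: ∅.
  x = 1: f ≡ 0 at y ∈ {2}; g ≡ 0 at y ∈ {1}; common: ∅.
  x = 2: f ≡ 0 at y ∈ {0}; g ≡ 0 at y ∈ {1}; common: ∅.
  x = 3: f ≡ 0 at y ∈ {0}; g ≡ 0 at y ∈ {1}; common: ∅.
  x = 4: f ≡ 0 at y ∈ ∅; g ≡ 0 at y ∈ {1}; common: ∅.
Collecting: common zeros = ∅, so the count is 0.
Comparison with the Bézout bound: 0 ≤ 2 = deg(f)·deg(g), as expected for curves with no common component (the affine F_5-count falls short of the bound because intersections may lie at infinity, over extension fields, or carry multiplicity).


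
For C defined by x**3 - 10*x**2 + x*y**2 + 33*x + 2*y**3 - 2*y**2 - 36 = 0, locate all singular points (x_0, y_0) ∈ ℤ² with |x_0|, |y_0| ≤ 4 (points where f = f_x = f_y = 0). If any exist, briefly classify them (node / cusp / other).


Singular points: {(3, 0)}; classification: node.

Compute partial derivatives:
  f_x = 3*x**2 - 20*x + y**2 + 33.
  f_y = 2*x*y + 6*y**2 - 4*y.
Scan x_0 ∈ {−4, ..., 4}. For each x_0, f_y(x_0, y) is a polynomial in y; find its integer roots y ∈ {−4, ..., 4}, then test f_x and f at those candidates.
  x = -4: f_y(-4, y) = 6*y**2 - 12*y; vanishes at y ∈ {0, 2}. (-4, 0): f_x = 161 ≠ 0; (-4, 2): f_x = 165 ≠ 0.
  x = -3: f_y(-3, y) = 6*y**2 - 10*y; vanishes at y ∈ {0}. (-3, 0): f_x = 120 ≠ 0.
  x = -2: f_y(-2, y) = 6*y**2 - 8*y; vanishes at y ∈ {0}. (-2, 0): f_x = 85 ≠ 0.
  x = -1: f_y(-1, y) = 6*y**2 - 6*y; vanishes at y ∈ {0, 1}. (-1, 0): f_x = 56 ≠ 0; (-1, 1): f_x = 57 ≠ 0.
  x = 0: f_y(0, y) = 6*y**2 - 4*y; vanishes at y ∈ {0}. (0, 0): f_x = 33 ≠ 0.
  x = 1: f_y(1, y) = 6*y**2 - 2*y; vanishes at y ∈ {0}. (1, 0): f_x = 16 ≠ 0.
  x = 2: f_y(2, y) = 6*y**2; vanishes at y ∈ {0}. (2, 0): f_x = 5 ≠ 0.
  x = 3: f_y(3, y) = 6*y**2 + 2*y; vanishes at y ∈ {0}. (3, 0): f_x = 0, f = 0 — SINGULAR.
  x = 4: f_y(4, y) = 6*y**2 + 4*y; vanishes at y ∈ {0}. (4, 0): f_x = 1 ≠ 0.
Only singular point on the grid: (3, 0).
Classify: substitute x = 3 + u, y = 0 + v and expand: f = u**3 - u**2 + u*v**2 + 2*v**3 + v**2.
No constant or linear terms (consistent with a singular point). Quadratic part: -u**2 + v**2. Cubic part: u**3 + u*v**2 + 2*v**3.
The quadratic part v**2 - u**2 = (v − u)(v + u) splits into two distinct linear factors, so there are two distinct tangent lines y − 0 = ±(x − 3) — this is a node (ordinary double point).
Classification: node.


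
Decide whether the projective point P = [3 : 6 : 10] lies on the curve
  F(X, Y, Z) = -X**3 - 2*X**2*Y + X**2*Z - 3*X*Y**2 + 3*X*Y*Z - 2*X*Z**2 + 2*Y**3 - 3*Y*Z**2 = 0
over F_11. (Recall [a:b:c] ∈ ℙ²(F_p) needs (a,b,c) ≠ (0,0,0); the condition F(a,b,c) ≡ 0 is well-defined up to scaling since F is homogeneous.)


F(3,6,10) ≡ 7 (mod 11); P is NOT on the curve.

Evaluate F(3, 6, 10) term-by-term (mod 11).
  -X**3 ↦ -1·27·1·1 = -27
  -2*X**2*Y ↦ -2·9·6·1 = -108
  X**2*Z ↦ 1·9·1·10 = 90
  -3*X*Y**2 ↦ -3·3·36·1 = -324
  3*X*Y*Z ↦ 3·3·6·10 = 540
  -2*X*Z**2 ↦ -2·3·1·100 = -600
  2*Y**3 ↦ 2·1·216·1 = 432
  -3*Y*Z**2 ↦ -3·1·6·100 = -1800
Sum: F(3, 6, 10) = (-27) + (-108) + (90) + (-324) + (540) + (-600) + (432) + (-1800) = -1797.
Reducing mod 11: -1797 ≡ 7 (mod 11).
Since F(a, b, c) ≡ 7 ≠ 0 (mod 11), P does NOT lie on the curve.


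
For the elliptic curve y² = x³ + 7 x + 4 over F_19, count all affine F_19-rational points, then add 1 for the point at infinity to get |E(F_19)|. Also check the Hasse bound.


Affine points = {(0, 2), (0, 17), (2, 8), (2, 11), (4, 1), (4, 18), (7, 4), (7, 15), (9, 6), (9, 13), (11, 5), (11, 14), (12, 7), (12, 12), (15, 8), (15, 11), (17, 1), (17, 18)}; affine count = 18; |E(F_19)| = 19.

Discriminant check: Δ ∝ 4a³ + 27b² = 4·7³ + 27·4² = 4·343 + 27·16 ≡ 18 (mod 19). Nonzero ⇒ E is nonsingular.
For each x ∈ F_19, compute rhs = x³ + 7·x + 4 mod 19, then count y ∈ F_19 with y² ≡ rhs.
  x = 0: rhs = 4, matching y values: 2, 17 (2 points).
  x = 1: rhs = 12, matching y values: none (0 points).
  x = 2: rhs = 7, matching y values: 8, 11 (2 points).
  x = 3: rhs = 14, matching y values: none (0 points).
  x = 4: rhs = 1, matching y values: 1, 18 (2 points).
  x = 5: rhs = 12, matching y values: none (0 points).
  x = 6: rhs = 15, matching y values: none (0 points).
  x = 7: rhs = 16, matching y values: 4, 15 (2 points).
  x = 8: rhs = 2, matching y values: none (0 points).
  x = 9: rhs = 17, matching y values: 6, 13 (2 points).
  x = 10: rhs = 10, matching y values: none (0 points).
  x = 11: rhs = 6, matching y values: 5, 14 (2 points).
  x = 12: rhs = 11, matching y values: 7, 12 (2 points).
  x = 13: rhs = 12, matching y values: none (0 points).
  x = 14: rhs = 15, matching y values: none (0 points).
  x = 15: rhs = 7, matching y values: 8, 11 (2 points).
  x = 16: rhs = 13, matching y values: none (0 points).
  x = 17: rhs = 1, matching y values: 1, 18 (2 points).
  x = 18: rhs = 15, matching y values: none (0 points).
Total affine count: 18.
Full point count |E(F_19)| = 18 + 1 = 19.
Hasse bound: |19 − (19+1)| = |-1| = 1 ≤ 2√19 ≈ 8.7178 ✓.


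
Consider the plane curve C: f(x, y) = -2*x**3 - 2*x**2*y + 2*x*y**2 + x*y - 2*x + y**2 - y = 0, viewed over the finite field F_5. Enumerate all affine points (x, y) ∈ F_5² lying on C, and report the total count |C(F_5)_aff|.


Affine F_5-points: {(0, 0), (0, 1), (2, 0), (3, 0), (3, 3)}; count = 5.

For each of the 25 pairs (x, y) ∈ F_5², evaluate f(x, y) mod 5. Record the zeros.
  x = 0: [0↦0, 1↦0, 2↦2, 3↦1, 4↦2]  zeros at y ∈ {0, 1}
  x = 1: [0↦1, 1↦2, 2↦4, 3↦2, 4↦1]  zeros at y ∈ ∅
  x = 2: [0↦0, 1↦3, 2↦1, 3↦4, 4↦2]  zeros at y ∈ {0}
  x = 3: [0↦0, 1↦1, 2↦1, 3↦0, 4↦3]  zeros at y ∈ {0, 3}
  x = 4: [0↦4, 1↦4, 2↦2, 3↦3, 4↦2]  zeros at y ∈ ∅
Collecting zeros: affine points = {(0, 0), (0, 1), (2, 0), (3, 0), (3, 3)}.
Total count |C(F_5)_aff| = 5.


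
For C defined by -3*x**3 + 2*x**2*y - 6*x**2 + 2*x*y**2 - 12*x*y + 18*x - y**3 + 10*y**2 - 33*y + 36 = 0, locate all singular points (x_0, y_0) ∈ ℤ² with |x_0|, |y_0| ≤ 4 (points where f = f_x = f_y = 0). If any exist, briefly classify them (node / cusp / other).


Singular points: {(0, 3)}; classification: cusp.

Compute partial derivatives:
  f_x = -9*x**2 + 4*x*y - 12*x + 2*y**2 - 12*y + 18.
  f_y = 2*x**2 + 4*x*y - 12*x - 3*y**2 + 20*y - 33.
Scan x_0 ∈ {−4, ..., 4}. For each x_0, f_y(x_0, y) is a polynomial in y; find its integer roots y ∈ {−4, ..., 4}, then test f_x and f at those candidates.
  x = -4: f_y(-4, y) = -3*y**2 + 4*y + 47; no integer root y with |y| ≤ 4.
  x = -3: f_y(-3, y) = -3*y**2 + 8*y + 21; no integer root y with |y| ≤ 4.
  x = -2: f_y(-2, y) = -3*y**2 + 12*y - 1; no integer root y with |y| ≤ 4.
  x = -1: f_y(-1, y) = -3*y**2 + 16*y - 19; no integer root y with |y| ≤ 4.
  x = 0: f_y(0, y) = -3*y**2 + 20*y - 33; vanishes at y ∈ {3}. (0, 3): f_x = 0, f = 0 — SINGULAR.
  x = 1: f_y(1, y) = -3*y**2 + 24*y - 43; no integer root y with |y| ≤ 4.
  x = 2: f_y(2, y) = -3*y**2 + 28*y - 49; no integer root y with |y| ≤ 4.
  x = 3: f_y(3, y) = -3*y**2 + 32*y - 51; no integer root y with |y| ≤ 4.
  x = 4: f_y(4, y) = -3*y**2 + 36*y - 49; no integer root y with |y| ≤ 4.
Only singular point on the grid: (0, 3).
Classify: substitute x = 0 + u, y = 3 + v and expand: f = -3*u**3 + 2*u**2*v + 2*u*v**2 - v**3 + v**2.
No constant or linear terms (consistent with a singular point). Quadratic part: v**2. Cubic part: -3*u**3 + 2*u**2*v + 2*u*v**2 - v**3.
The quadratic part v**2 is a perfect square, so there is a single (double) tangent line v = 0, i.e. y = 3. Restricting the cubic part to that line (v = 0) leaves -3*u**3 ≠ 0, so f is not divisible by v and the branch is v² ≈ 3*u**3 to lowest order — this is a cusp.
Classification: cusp.


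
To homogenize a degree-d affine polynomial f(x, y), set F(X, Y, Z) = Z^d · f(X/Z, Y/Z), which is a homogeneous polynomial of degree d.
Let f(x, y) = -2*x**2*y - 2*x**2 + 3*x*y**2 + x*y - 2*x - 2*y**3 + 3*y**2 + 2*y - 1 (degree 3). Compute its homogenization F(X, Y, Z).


F(X, Y, Z) = -2*X**2*Y - 2*X**2*Z + 3*X*Y**2 + X*Y*Z - 2*X*Z**2 - 2*Y**3 + 3*Y**2*Z + 2*Y*Z**2 - Z**3

deg(f) = 3.
Substitute x = X/Z, y = Y/Z into f, then multiply by Z^3.
  monomial -2·x^2·y^1 ↦ -2·X^2·Y^1·Z^0.
  monomial -2·x^2·y^0 ↦ -2·X^2·Y^0·Z^1.
  monomial 3·x^1·y^2 ↦ 3·X^1·Y^2·Z^0.
  monomial 1·x^1·y^1 ↦ 1·X^1·Y^1·Z^1.
  monomial -2·x^1·y^0 ↦ -2·X^1·Y^0·Z^2.
  monomial -2·x^0·y^3 ↦ -2·X^0·Y^3·Z^0.
  monomial 3·x^0·y^2 ↦ 3·X^0·Y^2·Z^1.
  monomial 2·x^0·y^1 ↦ 2·X^0·Y^1·Z^2.
  monomial -1·x^0·y^0 ↦ -1·X^0·Y^0·Z^3.
Collecting: F(X, Y, Z) = -2*X**2*Y - 2*X**2*Z + 3*X*Y**2 + X*Y*Z - 2*X*Z**2 - 2*Y**3 + 3*Y**2*Z + 2*Y*Z**2 - Z**3.


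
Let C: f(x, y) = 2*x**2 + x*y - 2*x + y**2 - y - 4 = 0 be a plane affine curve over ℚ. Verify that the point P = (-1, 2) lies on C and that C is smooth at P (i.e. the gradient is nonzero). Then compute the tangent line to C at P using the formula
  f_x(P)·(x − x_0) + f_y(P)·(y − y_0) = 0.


Tangent line at P: -4*x + 2*y - 8 = 0.

Step 1: f(-1, 2) = 0, so P lies on C.
Step 2: partial derivatives
  f_x(x, y) = 4*x + y - 2, f_y(x, y) = x + 2*y - 1.
  f_x(P) = -4, f_y(P) = 2 (gradient nonzero, so P is smooth).
Step 3: tangent line at P: -4·(x − -1) + 2·(y − 2) = 0.
Expanding: -4*x + 2*y - 8 = 0.


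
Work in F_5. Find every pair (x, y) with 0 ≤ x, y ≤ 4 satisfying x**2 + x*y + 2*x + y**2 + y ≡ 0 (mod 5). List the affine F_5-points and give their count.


Affine F_5-points: {(0, 0), (0, 4), (3, 0), (3, 1), (4, 1), (4, 4)}; count = 6.

For each of the 25 pairs (x, y) ∈ F_5², evaluate f(x, y) mod 5. Record the zeros.
  x = 0: [0↦0, 1↦2, 2↦1, 3↦2, 4↦0]  zeros at y ∈ {0, 4}
  x = 1: [0↦3, 1↦1, 2↦1, 3↦3, 4↦2]  zeros at y ∈ ∅
  x = 2: [0↦3, 1↦2, 2↦3, 3↦1, 4↦1]  zeros at y ∈ ∅
  x = 3: [0↦0, 1↦0, 2↦2, 3↦1, 4↦2]  zeros at y ∈ {0, 1}
  x = 4: [0↦4, 1↦0, 2↦3, 3↦3, 4↦0]  zeros at y ∈ {1, 4}
Collecting zeros: affine points = {(0, 0), (0, 4), (3, 0), (3, 1), (4, 1), (4, 4)}.
Total count |C(F_5)_aff| = 6.


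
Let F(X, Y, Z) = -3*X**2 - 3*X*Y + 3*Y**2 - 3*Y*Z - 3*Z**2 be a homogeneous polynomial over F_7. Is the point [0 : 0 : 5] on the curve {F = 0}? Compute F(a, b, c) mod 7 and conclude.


F(0,0,5) ≡ 2 (mod 7); P is NOT on the curve.

Evaluate F(0, 0, 5) term-by-term (mod 7).
  -3*X**2 ↦ -3·0·1·1 = 0
  -3*X*Y ↦ -3·0·0·1 = 0
  3*Y**2 ↦ 3·1·0·1 = 0
  -3*Y*Z ↦ -3·1·0·5 = 0
  -3*Z**2 ↦ -3·1·1·25 = -75
Sum: F(0, 0, 5) = (0) + (0) + (0) + (0) + (-75) = -75.
Reducing mod 7: -75 ≡ 2 (mod 7).
Since F(a, b, c) ≡ 2 ≠ 0 (mod 7), P does NOT lie on the curve.


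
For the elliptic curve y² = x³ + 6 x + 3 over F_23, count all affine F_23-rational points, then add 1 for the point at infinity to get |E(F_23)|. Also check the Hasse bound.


Affine points = {(0, 7), (0, 16), (2, 0), (3, 5), (3, 18), (6, 5), (6, 18), (9, 2), (9, 21), (12, 3), (12, 20), (13, 1), (13, 22), (14, 5), (14, 18), (15, 8), (15, 15), (16, 3), (16, 20), (17, 2), (17, 21), (18, 3), (18, 20), (20, 2), (20, 21), (21, 11), (21, 12)}; affine count = 27; |E(F_23)| = 28.

Discriminant check: Δ ∝ 4a³ + 27b² = 4·6³ + 27·3² = 4·216 + 27·9 ≡ 3 (mod 23). Nonzero ⇒ E is nonsingular.
For each x ∈ F_23, compute rhs = x³ + 6·x + 3 mod 23, then count y ∈ F_23 with y² ≡ rhs.
  x = 0: rhs = 3, matching y values: 7, 16 (2 points).
  x = 1: rhs = 10, matching y values: none (0 points).
  x = 2: rhs = 0, matching y values: 0 (1 points).
  x = 3: rhs = 2, matching y values: 5, 18 (2 points).
  x = 4: rhs = 22, matching y values: none (0 points).
  x = 5: rhs = 20, matching y values: none (0 points).
  x = 6: rhs = 2, matching y values: 5, 18 (2 points).
  x = 7: rhs = 20, matching y values: none (0 points).
  x = 8: rhs = 11, matching y values: none (0 points).
  x = 9: rhs = 4, matching y values: 2, 21 (2 points).
  x = 10: rhs = 5, matching y values: none (0 points).
  x = 11: rhs = 20, matching y values: none (0 points).
  x = 12: rhs = 9, matching y values: 3, 20 (2 points).
  x = 13: rhs = 1, matching y values: 1, 22 (2 points).
  x = 14: rhs = 2, matching y values: 5, 18 (2 points).
  x = 15: rhs = 18, matching y values: 8, 15 (2 points).
  x = 16: rhs = 9, matching y values: 3, 20 (2 points).
  x = 17: rhs = 4, matching y values: 2, 21 (2 points).
  x = 18: rhs = 9, matching y values: 3, 20 (2 points).
  x = 19: rhs = 7, matching y values: none (0 points).
  x = 20: rhs = 4, matching y values: 2, 21 (2 points).
  x = 21: rhs = 6, matching y values: 11, 12 (2 points).
  x = 22: rhs = 19, matching y values: none (0 points).
Total affine count: 27.
Full point count |E(F_23)| = 27 + 1 = 28.
Hasse bound: |28 − (23+1)| = |4| = 4 ≤ 2√23 ≈ 9.5917 ✓.


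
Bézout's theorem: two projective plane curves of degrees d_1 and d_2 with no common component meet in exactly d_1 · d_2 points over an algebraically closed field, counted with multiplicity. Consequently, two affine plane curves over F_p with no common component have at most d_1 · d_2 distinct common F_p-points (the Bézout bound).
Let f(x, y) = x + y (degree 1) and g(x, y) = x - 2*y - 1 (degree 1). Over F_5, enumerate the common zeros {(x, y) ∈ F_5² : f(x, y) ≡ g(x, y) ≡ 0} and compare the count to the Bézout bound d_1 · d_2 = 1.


Common zeros: {(2, 3)}; count = 1; Bézout bound = 1.

deg(f) = 1, deg(g) = 1, so Bézout bound = 1.
Scan x ∈ F_5. For each x, list the y ∈ F_5 with f(x, y) ≡ 0 and those with g(x, y) ≡ 0 (mod 5); the common zeros in that column are the intersection.
  x = 0: f ≡ 0 at y ∈ {0}; g ≡ 0 at y ∈ {2}; common: ∅.
  x = 1: f ≡ 0 at y ∈ {4}; g ≡ 0 at y ∈ {0}; common: ∅.
  x = 2: f ≡ 0 at y ∈ {3}; g ≡ 0 at y ∈ {3}; common: {3}.
  x = 3: f ≡ 0 at y ∈ {2}; g ≡ 0 at y ∈ {1}; common: ∅.
  x = 4: f ≡ 0 at y ∈ {1}; g ≡ 0 at y ∈ {4}; common: ∅.
Collecting: common zeros = {(2, 3)}, so the count is 1.
Comparison with the Bézout bound: 1 ≤ 1 = deg(f)·deg(g), as expected for curves with no common component (the bound is attained).


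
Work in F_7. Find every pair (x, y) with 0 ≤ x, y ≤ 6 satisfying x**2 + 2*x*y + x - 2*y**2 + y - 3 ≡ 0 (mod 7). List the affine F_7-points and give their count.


Affine F_7-points: {(1, 1), (1, 4), (2, 3), (3, 1), (3, 6), (4, 4), (5, 3), (5, 6)}; count = 8.

For each of the 49 pairs (x, y) ∈ F_7², evaluate f(x, y) mod 7. Record the zeros.
  x = 0: [0↦4, 1↦3, 2↦5, 3↦3, 4↦4, 5↦1, 6↦1]  zeros at y ∈ ∅
  x = 1: [0↦6, 1↦0, 2↦4, 3↦4, 4↦0, 5↦6, 6↦1]  zeros at y ∈ {1, 4}
  x = 2: [0↦3, 1↦6, 2↦5, 3↦0, 4↦5, 5↦6, 6↦3]  zeros at y ∈ {3}
  x = 3: [0↦2, 1↦0, 2↦1, 3↦5, 4↦5, 5↦1, 6↦0]  zeros at y ∈ {1, 6}
  x = 4: [0↦3, 1↦3, 2↦6, 3↦5, 4↦0, 5↦5, 6↦6]  zeros at y ∈ {4}
  x = 5: [0↦6, 1↦1, 2↦6, 3↦0, 4↦4, 5↦4, 6↦0]  zeros at y ∈ {3, 6}
  x = 6: [0↦4, 1↦1, 2↦1, 3↦4, 4↦3, 5↦5, 6↦3]  zeros at y ∈ ∅
Collecting zeros: affine points = {(1, 1), (1, 4), (2, 3), (3, 1), (3, 6), (4, 4), (5, 3), (5, 6)}.
Total count |C(F_7)_aff| = 8.


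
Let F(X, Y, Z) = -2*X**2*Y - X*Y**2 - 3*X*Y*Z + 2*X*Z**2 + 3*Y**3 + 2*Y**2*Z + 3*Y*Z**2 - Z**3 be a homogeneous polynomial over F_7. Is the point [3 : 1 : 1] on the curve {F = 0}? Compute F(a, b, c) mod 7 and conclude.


F(3,1,1) ≡ 4 (mod 7); P is NOT on the curve.

Evaluate F(3, 1, 1) term-by-term (mod 7).
  -2*X**2*Y ↦ -2·9·1·1 = -18
  -X*Y**2 ↦ -1·3·1·1 = -3
  -3*X*Y*Z ↦ -3·3·1·1 = -9
  2*X*Z**2 ↦ 2·3·1·1 = 6
  3*Y**3 ↦ 3·1·1·1 = 3
  2*Y**2*Z ↦ 2·1·1·1 = 2
  3*Y*Z**2 ↦ 3·1·1·1 = 3
  -Z**3 ↦ -1·1·1·1 = -1
Sum: F(3, 1, 1) = (-18) + (-3) + (-9) + (6) + (3) + (2) + (3) + (-1) = -17.
Reducing mod 7: -17 ≡ 4 (mod 7).
Since F(a, b, c) ≡ 4 ≠ 0 (mod 7), P does NOT lie on the curve.


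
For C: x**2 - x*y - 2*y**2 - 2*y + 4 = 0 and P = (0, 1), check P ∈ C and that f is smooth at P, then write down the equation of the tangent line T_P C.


Tangent line at P: -x - 6*y + 6 = 0.

Step 1: f(0, 1) = 0, so P lies on C.
Step 2: partial derivatives
  f_x(x, y) = 2*x - y, f_y(x, y) = -x - 4*y - 2.
  f_x(P) = -1, f_y(P) = -6 (gradient nonzero, so P is smooth).
Step 3: tangent line at P: -1·(x − 0) + -6·(y − 1) = 0.
Expanding: -x - 6*y + 6 = 0.


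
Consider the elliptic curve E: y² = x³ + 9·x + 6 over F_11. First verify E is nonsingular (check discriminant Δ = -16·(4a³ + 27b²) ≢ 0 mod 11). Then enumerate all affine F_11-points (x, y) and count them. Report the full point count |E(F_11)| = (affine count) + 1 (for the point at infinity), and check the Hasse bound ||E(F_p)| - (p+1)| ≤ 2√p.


Affine points = {(1, 4), (1, 7), (3, 4), (3, 7), (5, 0), (6, 1), (6, 10), (7, 4), (7, 7)}; affine count = 9; |E(F_11)| = 10.

Discriminant check: Δ ∝ 4a³ + 27b² = 4·9³ + 27·6² = 4·729 + 27·36 ≡ 5 (mod 11). Nonzero ⇒ E is nonsingular.
For each x ∈ F_11, compute rhs = x³ + 9·x + 6 mod 11, then count y ∈ F_11 with y² ≡ rhs.
  x = 0: rhs = 6, matching y values: none (0 points).
  x = 1: rhs = 5, matching y values: 4, 7 (2 points).
  x = 2: rhs = 10, matching y values: none (0 points).
  x = 3: rhs = 5, matching y values: 4, 7 (2 points).
  x = 4: rhs = 7, matching y values: none (0 points).
  x = 5: rhs = 0, matching y values: 0 (1 points).
  x = 6: rhs = 1, matching y values: 1, 10 (2 points).
  x = 7: rhs = 5, matching y values: 4, 7 (2 points).
  x = 8: rhs = 7, matching y values: none (0 points).
  x = 9: rhs = 2, matching y values: none (0 points).
  x = 10: rhs = 7, matching y values: none (0 points).
Total affine count: 9.
Full point count |E(F_11)| = 9 + 1 = 10.
Hasse bound: |10 − (11+1)| = |-2| = 2 ≤ 2√11 ≈ 6.6332 ✓.


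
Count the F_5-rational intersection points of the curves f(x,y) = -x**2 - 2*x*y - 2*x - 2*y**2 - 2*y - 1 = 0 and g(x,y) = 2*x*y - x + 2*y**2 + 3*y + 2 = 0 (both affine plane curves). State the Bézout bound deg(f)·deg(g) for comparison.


Common zeros: {(2, 4), (3, 2)}; count = 2; Bézout bound = 4.

deg(f) = 2, deg(g) = 2, so Bézout bound = 4.
Scan x ∈ F_5. For each x, list the y ∈ F_5 with f(x, y) ≡ 0 and those with g(x, y) ≡ 0 (mod 5); the common zeros in that column are the intersection.
  x = 0: f ≡ 0 at y ∈ {1, 3}; g ≡ 0 at y ∈ ∅; common: ∅.
  x = 1: f ≡ 0 at y ∈ {1, 2}; g ≡ 0 at y ∈ ∅; common: ∅.
  x = 2: f ≡ 0 at y ∈ {3, 4}; g ≡ 0 at y ∈ {0, 4}; common: {4}.
  x = 3: f ≡ 0 at y ∈ {2, 4}; g ≡ 0 at y ∈ {1, 2}; common: {2}.
  x = 4: f ≡ 0 at y ∈ {0}; g ≡ 0 at y ∈ ∅; common: ∅.
Collecting: common zeros = {(2, 4), (3, 2)}, so the count is 2.
Comparison with the Bézout bound: 2 ≤ 4 = deg(f)·deg(g), as expected for curves with no common component (the affine F_5-count falls short of the bound because intersections may lie at infinity, over extension fields, or carry multiplicity).


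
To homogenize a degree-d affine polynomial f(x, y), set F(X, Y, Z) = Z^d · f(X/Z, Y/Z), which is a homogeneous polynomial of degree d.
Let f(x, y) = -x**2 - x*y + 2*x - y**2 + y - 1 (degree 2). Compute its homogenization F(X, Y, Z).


F(X, Y, Z) = -X**2 - X*Y + 2*X*Z - Y**2 + Y*Z - Z**2

deg(f) = 2.
Substitute x = X/Z, y = Y/Z into f, then multiply by Z^2.
  monomial -1·x^2·y^0 ↦ -1·X^2·Y^0·Z^0.
  monomial -1·x^1·y^1 ↦ -1·X^1·Y^1·Z^0.
  monomial 2·x^1·y^0 ↦ 2·X^1·Y^0·Z^1.
  monomial -1·x^0·y^2 ↦ -1·X^0·Y^2·Z^0.
  monomial 1·x^0·y^1 ↦ 1·X^0·Y^1·Z^1.
  monomial -1·x^0·y^0 ↦ -1·X^0·Y^0·Z^2.
Collecting: F(X, Y, Z) = -X**2 - X*Y + 2*X*Z - Y**2 + Y*Z - Z**2.


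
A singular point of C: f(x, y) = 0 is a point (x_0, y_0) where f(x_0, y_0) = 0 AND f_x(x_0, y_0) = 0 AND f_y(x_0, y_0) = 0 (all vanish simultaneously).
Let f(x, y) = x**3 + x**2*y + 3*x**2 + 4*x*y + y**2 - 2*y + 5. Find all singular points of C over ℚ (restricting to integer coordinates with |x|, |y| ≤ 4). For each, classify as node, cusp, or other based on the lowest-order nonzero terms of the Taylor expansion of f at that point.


Singular points: {(-2, 3)}; classification: cusp.

Compute partial derivatives:
  f_x = 3*x**2 + 2*x*y + 6*x + 4*y.
  f_y = x**2 + 4*x + 2*y - 2.
Scan x_0 ∈ {−4, ..., 4}. For each x_0, f_y(x_0, y) is a polynomial in y; find its integer roots y ∈ {−4, ..., 4}, then test f_x and f at those candidates.
  x = -4: f_y(-4, y) = 2*y - 2; vanishes at y ∈ {1}. (-4, 1): f_x = 20 ≠ 0.
  x = -3: f_y(-3, y) = 2*y - 5; no integer root y with |y| ≤ 4.
  x = -2: f_y(-2, y) = 2*y - 6; vanishes at y ∈ {3}. (-2, 3): f_x = 0, f = 0 — SINGULAR.
  x = -1: f_y(-1, y) = 2*y - 5; no integer root y with |y| ≤ 4.
  x = 0: f_y(0, y) = 2*y - 2; vanishes at y ∈ {1}. (0, 1): f_x = 4 ≠ 0.
  x = 1: f_y(1, y) = 2*y + 3; no integer root y with |y| ≤ 4.
  x = 2: f_y(2, y) = 2*y + 10; no integer root y with |y| ≤ 4.
  x = 3: f_y(3, y) = 2*y + 19; no integer root y with |y| ≤ 4.
  x = 4: f_y(4, y) = 2*y + 30; no integer root y with |y| ≤ 4.
Only singular point on the grid: (-2, 3).
Classify: substitute x = -2 + u, y = 3 + v and expand: f = u**3 + u**2*v + v**2.
No constant or linear terms (consistent with a singular point). Quadratic part: v**2. Cubic part: u**3 + u**2*v.
The quadratic part v**2 is a perfect square, so there is a single (double) tangent line v = 0, i.e. y = 3. Restricting the cubic part to that line (v = 0) leaves u**3 ≠ 0, so f is not divisible by v and the branch is v² ≈ -u**3 to lowest order — this is a cusp.
Classification: cusp.


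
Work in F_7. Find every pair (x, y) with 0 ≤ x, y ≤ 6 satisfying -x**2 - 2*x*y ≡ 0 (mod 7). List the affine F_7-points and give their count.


Affine F_7-points: {(0, 0), (0, 1), (0, 2), (0, 3), (0, 4), (0, 5), (0, 6), (1, 3), (2, 6), (3, 2), (4, 5), (5, 1), (6, 4)}; count = 13.

For each of the 49 pairs (x, y) ∈ F_7², evaluate f(x, y) mod 7. Record the zeros.
  x = 0: [0↦0, 1↦0, 2↦0, 3↦0, 4↦0, 5↦0, 6↦0]  zeros at y ∈ {0, 1, 2, 3, 4, 5, 6}
  x = 1: [0↦6, 1↦4, 2↦2, 3↦0, 4↦5, 5↦3, 6↦1]  zeros at y ∈ {3}
  x = 2: [0↦3, 1↦6, 2↦2, 3↦5, 4↦1, 5↦4, 6↦0]  zeros at y ∈ {6}
  x = 3: [0↦5, 1↦6, 2↦0, 3↦1, 4↦2, 5↦3, 6↦4]  zeros at y ∈ {2}
  x = 4: [0↦5, 1↦4, 2↦3, 3↦2, 4↦1, 5↦0, 6↦6]  zeros at y ∈ {5}
  x = 5: [0↦3, 1↦0, 2↦4, 3↦1, 4↦5, 5↦2, 6↦6]  zeros at y ∈ {1}
  x = 6: [0↦6, 1↦1, 2↦3, 3↦5, 4↦0, 5↦2, 6↦4]  zeros at y ∈ {4}
Collecting zeros: affine points = {(0, 0), (0, 1), (0, 2), (0, 3), (0, 4), (0, 5), (0, 6), (1, 3), (2, 6), (3, 2), (4, 5), (5, 1), (6, 4)}.
Total count |C(F_7)_aff| = 13.


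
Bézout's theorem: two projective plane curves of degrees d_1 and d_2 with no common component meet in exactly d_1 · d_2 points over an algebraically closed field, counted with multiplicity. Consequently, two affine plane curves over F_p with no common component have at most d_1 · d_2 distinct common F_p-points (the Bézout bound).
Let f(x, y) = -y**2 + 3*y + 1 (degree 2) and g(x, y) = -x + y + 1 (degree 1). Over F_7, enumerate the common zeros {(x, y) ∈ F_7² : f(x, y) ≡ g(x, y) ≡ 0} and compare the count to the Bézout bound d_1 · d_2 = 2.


Common zeros: ∅; count = 0; Bézout bound = 2.

deg(f) = 2, deg(g) = 1, so Bézout bound = 2.
Scan x ∈ F_7. For each x, list the y ∈ F_7 with f(x, y) ≡ 0 and those with g(x, y) ≡ 0 (mod 7); the common zeros in that column are the intersection.
  x = 0: f ≡ 0 at y ∈ ∅; g ≡ 0 at y ∈ {6}; common: ∅.
  x = 1: f ≡ 0 at y ∈ ∅; g ≡ 0 at y ∈ {0}; common: ∅.
  x = 2: f ≡ 0 at y ∈ ∅; g ≡ 0 at y ∈ {1}; common: ∅.
  x = 3: f ≡ 0 at y ∈ ∅; g ≡ 0 at y ∈ {2}; common: ∅.
  x = 4: f ≡ 0 at y ∈ ∅; g ≡ 0 at y ∈ {3}; common: ∅.
  x = 5: f ≡ 0 at y ∈ ∅; g ≡ 0 at y ∈ {4}; common: ∅.
  x = 6: f ≡ 0 at y ∈ ∅; g ≡ 0 at y ∈ {5}; common: ∅.
Collecting: common zeros = ∅, so the count is 0.
Comparison with the Bézout bound: 0 ≤ 2 = deg(f)·deg(g), as expected for curves with no common component (the affine F_7-count falls short of the bound because intersections may lie at infinity, over extension fields, or carry multiplicity).


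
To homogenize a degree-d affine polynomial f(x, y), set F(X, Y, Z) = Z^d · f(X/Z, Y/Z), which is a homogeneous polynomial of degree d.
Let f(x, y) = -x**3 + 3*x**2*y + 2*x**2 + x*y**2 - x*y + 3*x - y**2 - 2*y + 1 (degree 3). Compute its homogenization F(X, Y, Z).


F(X, Y, Z) = -X**3 + 3*X**2*Y + 2*X**2*Z + X*Y**2 - X*Y*Z + 3*X*Z**2 - Y**2*Z - 2*Y*Z**2 + Z**3

deg(f) = 3.
Substitute x = X/Z, y = Y/Z into f, then multiply by Z^3.
  monomial -1·x^3·y^0 ↦ -1·X^3·Y^0·Z^0.
  monomial 3·x^2·y^1 ↦ 3·X^2·Y^1·Z^0.
  monomial 2·x^2·y^0 ↦ 2·X^2·Y^0·Z^1.
  monomial 1·x^1·y^2 ↦ 1·X^1·Y^2·Z^0.
  monomial -1·x^1·y^1 ↦ -1·X^1·Y^1·Z^1.
  monomial 3·x^1·y^0 ↦ 3·X^1·Y^0·Z^2.
  monomial -1·x^0·y^2 ↦ -1·X^0·Y^2·Z^1.
  monomial -2·x^0·y^1 ↦ -2·X^0·Y^1·Z^2.
  monomial 1·x^0·y^0 ↦ 1·X^0·Y^0·Z^3.
Collecting: F(X, Y, Z) = -X**3 + 3*X**2*Y + 2*X**2*Z + X*Y**2 - X*Y*Z + 3*X*Z**2 - Y**2*Z - 2*Y*Z**2 + Z**3.


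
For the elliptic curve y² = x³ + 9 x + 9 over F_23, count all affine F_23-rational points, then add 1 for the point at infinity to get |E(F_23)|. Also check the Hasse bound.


Affine points = {(0, 3), (0, 20), (2, 9), (2, 14), (5, 8), (5, 15), (6, 7), (6, 16), (7, 1), (7, 22), (8, 8), (8, 15), (10, 8), (10, 15), (11, 6), (11, 17), (13, 0), (14, 2), (14, 21), (15, 0), (18, 0), (19, 1), (19, 22), (20, 1), (20, 22), (21, 11), (21, 12)}; affine count = 27; |E(F_23)| = 28.

Discriminant check: Δ ∝ 4a³ + 27b² = 4·9³ + 27·9² = 4·729 + 27·81 ≡ 20 (mod 23). Nonzero ⇒ E is nonsingular.
For each x ∈ F_23, compute rhs = x³ + 9·x + 9 mod 23, then count y ∈ F_23 with y² ≡ rhs.
  x = 0: rhs = 9, matching y values: 3, 20 (2 points).
  x = 1: rhs = 19, matching y values: none (0 points).
  x = 2: rhs = 12, matching y values: 9, 14 (2 points).
  x = 3: rhs = 17, matching y values: none (0 points).
  x = 4: rhs = 17, matching y values: none (0 points).
  x = 5: rhs = 18, matching y values: 8, 15 (2 points).
  x = 6: rhs = 3, matching y values: 7, 16 (2 points).
  x = 7: rhs = 1, matching y values: 1, 22 (2 points).
  x = 8: rhs = 18, matching y values: 8, 15 (2 points).
  x = 9: rhs = 14, matching y values: none (0 points).
  x = 10: rhs = 18, matching y values: 8, 15 (2 points).
  x = 11: rhs = 13, matching y values: 6, 17 (2 points).
  x = 12: rhs = 5, matching y values: none (0 points).
  x = 13: rhs = 0, matching y values: 0 (1 points).
  x = 14: rhs = 4, matching y values: 2, 21 (2 points).
  x = 15: rhs = 0, matching y values: 0 (1 points).
  x = 16: rhs = 17, matching y values: none (0 points).
  x = 17: rhs = 15, matching y values: none (0 points).
  x = 18: rhs = 0, matching y values: 0 (1 points).
  x = 19: rhs = 1, matching y values: 1, 22 (2 points).
  x = 20: rhs = 1, matching y values: 1, 22 (2 points).
  x = 21: rhs = 6, matching y values: 11, 12 (2 points).
  x = 22: rhs = 22, matching y values: none (0 points).
Total affine count: 27.
Full point count |E(F_23)| = 27 + 1 = 28.
Hasse bound: |28 − (23+1)| = |4| = 4 ≤ 2√23 ≈ 9.5917 ✓.


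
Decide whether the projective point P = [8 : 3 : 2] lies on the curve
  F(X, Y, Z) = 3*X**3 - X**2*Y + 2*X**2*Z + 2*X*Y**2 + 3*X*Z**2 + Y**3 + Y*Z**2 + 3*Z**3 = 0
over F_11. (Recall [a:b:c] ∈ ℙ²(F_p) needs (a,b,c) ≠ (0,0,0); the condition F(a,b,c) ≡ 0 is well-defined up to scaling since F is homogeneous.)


F(8,3,2) ≡ 0 (mod 11); P is on the curve.

Evaluate F(8, 3, 2) term-by-term (mod 11).
  3*X**3 ↦ 3·512·1·1 = 1536
  -X**2*Y ↦ -1·64·3·1 = -192
  2*X**2*Z ↦ 2·64·1·2 = 256
  2*X*Y**2 ↦ 2·8·9·1 = 144
  3*X*Z**2 ↦ 3·8·1·4 = 96
  Y**3 ↦ 1·1·27·1 = 27
  Y*Z**2 ↦ 1·1·3·4 = 12
  3*Z**3 ↦ 3·1·1·8 = 24
Sum: F(8, 3, 2) = (1536) + (-192) + (256) + (144) + (96) + (27) + (12) + (24) = 1903.
Reducing mod 11: 1903 ≡ 0 (mod 11).
Since F(a, b, c) ≡ 0 (mod 11), P lies on the curve.


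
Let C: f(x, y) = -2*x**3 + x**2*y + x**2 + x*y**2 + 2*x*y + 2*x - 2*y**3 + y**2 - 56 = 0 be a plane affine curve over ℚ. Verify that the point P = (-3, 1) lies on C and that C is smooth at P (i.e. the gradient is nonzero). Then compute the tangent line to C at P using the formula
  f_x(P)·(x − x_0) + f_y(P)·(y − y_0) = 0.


Tangent line at P: -61*x - 7*y - 176 = 0.

Step 1: f(-3, 1) = 0, so P lies on C.
Step 2: partial derivatives
  f_x(x, y) = -6*x**2 + 2*x*y + 2*x + y**2 + 2*y + 2, f_y(x, y) = x**2 + 2*x*y + 2*x - 6*y**2 + 2*y.
  f_x(P) = -61, f_y(P) = -7 (gradient nonzero, so P is smooth).
Step 3: tangent line at P: -61·(x − -3) + -7·(y − 1) = 0.
Expanding: -61*x - 7*y - 176 = 0.


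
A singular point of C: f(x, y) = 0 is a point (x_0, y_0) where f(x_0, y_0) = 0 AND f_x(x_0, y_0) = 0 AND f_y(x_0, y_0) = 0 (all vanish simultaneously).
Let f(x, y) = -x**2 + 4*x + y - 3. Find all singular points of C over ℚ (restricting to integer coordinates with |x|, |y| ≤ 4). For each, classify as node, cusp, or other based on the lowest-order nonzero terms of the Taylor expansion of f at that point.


No singular points in the scanned grid; C is smooth there.

Compute partial derivatives:
  f_x = 4 - 2*x.
  f_y = 1.
f_y = 1 is a nonzero constant, so f_y never vanishes: no point (x, y) can satisfy f = f_x = f_y = 0. In particular no (x, y) ∈ {−4, ..., 4}² is singular; the curve is smooth.


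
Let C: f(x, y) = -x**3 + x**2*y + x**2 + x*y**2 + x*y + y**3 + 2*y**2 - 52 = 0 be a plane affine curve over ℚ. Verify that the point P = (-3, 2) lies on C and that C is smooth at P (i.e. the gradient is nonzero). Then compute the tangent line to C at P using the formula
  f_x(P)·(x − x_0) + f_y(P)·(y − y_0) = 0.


Tangent line at P: -39*x + 14*y - 145 = 0.

Step 1: f(-3, 2) = 0, so P lies on C.
Step 2: partial derivatives
  f_x(x, y) = -3*x**2 + 2*x*y + 2*x + y**2 + y, f_y(x, y) = x**2 + 2*x*y + x + 3*y**2 + 4*y.
  f_x(P) = -39, f_y(P) = 14 (gradient nonzero, so P is smooth).
Step 3: tangent line at P: -39·(x − -3) + 14·(y − 2) = 0.
Expanding: -39*x + 14*y - 145 = 0.


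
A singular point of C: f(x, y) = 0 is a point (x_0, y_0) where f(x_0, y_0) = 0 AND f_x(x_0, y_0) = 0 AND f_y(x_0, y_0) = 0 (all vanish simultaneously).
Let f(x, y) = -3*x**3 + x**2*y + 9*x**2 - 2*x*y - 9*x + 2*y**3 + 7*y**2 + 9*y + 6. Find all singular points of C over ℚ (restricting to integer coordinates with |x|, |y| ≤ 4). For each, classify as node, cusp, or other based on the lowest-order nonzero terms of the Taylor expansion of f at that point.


Singular points: {(1, -1)}; classification: node.

Compute partial derivatives:
  f_x = -9*x**2 + 2*x*y + 18*x - 2*y - 9.
  f_y = x**2 - 2*x + 6*y**2 + 14*y + 9.
Scan x_0 ∈ {−4, ..., 4}. For each x_0, f_y(x_0, y) is a polynomial in y; find its integer roots y ∈ {−4, ..., 4}, then test f_x and f at those candidates.
  x = -4: f_y(-4, y) = 6*y**2 + 14*y + 33; no integer root y with |y| ≤ 4.
  x = -3: f_y(-3, y) = 6*y**2 + 14*y + 24; no integer root y with |y| ≤ 4.
  x = -2: f_y(-2, y) = 6*y**2 + 14*y + 17; no integer root y with |y| ≤ 4.
  x = -1: f_y(-1, y) = 6*y**2 + 14*y + 12; no integer root y with |y| ≤ 4.
  x = 0: f_y(0, y) = 6*y**2 + 14*y + 9; no integer root y with |y| ≤ 4.
  x = 1: f_y(1, y) = 6*y**2 + 14*y + 8; vanishes at y ∈ {-1}. (1, -1): f_x = 0, f = 0 — SINGULAR.
  x = 2: f_y(2, y) = 6*y**2 + 14*y + 9; no integer root y with |y| ≤ 4.
  x = 3: f_y(3, y) = 6*y**2 + 14*y + 12; no integer root y with |y| ≤ 4.
  x = 4: f_y(4, y) = 6*y**2 + 14*y + 17; no integer root y with |y| ≤ 4.
Only singular point on the grid: (1, -1).
Classify: substitute x = 1 + u, y = -1 + v and expand: f = -3*u**3 + u**2*v - u**2 + 2*v**3 + v**2.
No constant or linear terms (consistent with a singular point). Quadratic part: -u**2 + v**2. Cubic part: -3*u**3 + u**2*v + 2*v**3.
The quadratic part v**2 - u**2 = (v − u)(v + u) splits into two distinct linear factors, so there are two distinct tangent lines y − -1 = ±(x − 1) — this is a node (ordinary double point).
Classification: node.


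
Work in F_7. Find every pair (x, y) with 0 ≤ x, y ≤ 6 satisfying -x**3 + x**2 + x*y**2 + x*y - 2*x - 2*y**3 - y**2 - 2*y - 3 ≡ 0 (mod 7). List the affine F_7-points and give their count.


Affine F_7-points: {(0, 6), (2, 3), (3, 4), (4, 1), (4, 5), (4, 6)}; count = 6.

For each of the 49 pairs (x, y) ∈ F_7², evaluate f(x, y) mod 7. Record the zeros.
  x = 0: [0↦4, 1↦6, 2↦1, 3↦5, 4↦6, 5↦6, 6↦0]  zeros at y ∈ {6}
  x = 1: [0↦2, 1↦6, 2↦5, 3↦1, 4↦3, 5↦6, 6↦5]  zeros at y ∈ ∅
  x = 2: [0↦3, 1↦2, 2↦5, 3↦0, 4↦3, 5↦2, 6↦6]  zeros at y ∈ {3}
  x = 3: [0↦1, 1↦2, 2↦2, 3↦3, 4↦0, 5↦2, 6↦4]  zeros at y ∈ {4}
  x = 4: [0↦4, 1↦0, 2↦4, 3↦4, 4↦2, 5↦0, 6↦0]  zeros at y ∈ {1, 5, 6}
  x = 5: [0↦6, 1↦4, 2↦5, 3↦4, 4↦3, 5↦4, 6↦2]  zeros at y ∈ ∅
  x = 6: [0↦1, 1↦1, 2↦6, 3↦4, 4↦4, 5↦1, 6↦4]  zeros at y ∈ ∅
Collecting zeros: affine points = {(0, 6), (2, 3), (3, 4), (4, 1), (4, 5), (4, 6)}.
Total count |C(F_7)_aff| = 6.


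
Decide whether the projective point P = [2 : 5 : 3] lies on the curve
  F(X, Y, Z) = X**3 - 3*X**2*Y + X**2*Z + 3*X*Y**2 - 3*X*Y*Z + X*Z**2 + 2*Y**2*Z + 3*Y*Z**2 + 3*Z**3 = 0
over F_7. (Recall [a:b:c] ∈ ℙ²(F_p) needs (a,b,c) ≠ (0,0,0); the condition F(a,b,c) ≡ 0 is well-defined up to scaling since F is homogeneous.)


F(2,5,3) ≡ 5 (mod 7); P is NOT on the curve.

Evaluate F(2, 5, 3) term-by-term (mod 7).
  X**3 ↦ 1·8·1·1 = 8
  -3*X**2*Y ↦ -3·4·5·1 = -60
  X**2*Z ↦ 1·4·1·3 = 12
  3*X*Y**2 ↦ 3·2·25·1 = 150
  -3*X*Y*Z ↦ -3·2·5·3 = -90
  X*Z**2 ↦ 1·2·1·9 = 18
  2*Y**2*Z ↦ 2·1·25·3 = 150
  3*Y*Z**2 ↦ 3·1·5·9 = 135
  3*Z**3 ↦ 3·1·1·27 = 81
Sum: F(2, 5, 3) = (8) + (-60) + (12) + (150) + (-90) + (18) + (150) + (135) + (81) = 404.
Reducing mod 7: 404 ≡ 5 (mod 7).
Since F(a, b, c) ≡ 5 ≠ 0 (mod 7), P does NOT lie on the curve.


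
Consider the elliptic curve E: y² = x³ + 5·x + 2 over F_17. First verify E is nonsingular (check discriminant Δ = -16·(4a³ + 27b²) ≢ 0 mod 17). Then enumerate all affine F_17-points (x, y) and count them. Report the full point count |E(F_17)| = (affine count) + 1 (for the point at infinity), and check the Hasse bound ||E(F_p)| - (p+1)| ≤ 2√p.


Affine points = {(0, 6), (0, 11), (1, 5), (1, 12), (4, 1), (4, 16), (5, 4), (5, 13), (10, 7), (10, 10), (15, 1), (15, 16), (16, 8), (16, 9)}; affine count = 14; |E(F_17)| = 15.

Discriminant check: Δ ∝ 4a³ + 27b² = 4·5³ + 27·2² = 4·125 + 27·4 ≡ 13 (mod 17). Nonzero ⇒ E is nonsingular.
For each x ∈ F_17, compute rhs = x³ + 5·x + 2 mod 17, then count y ∈ F_17 with y² ≡ rhs.
  x = 0: rhs = 2, matching y values: 6, 11 (2 points).
  x = 1: rhs = 8, matching y values: 5, 12 (2 points).
  x = 2: rhs = 3, matching y values: none (0 points).
  x = 3: rhs = 10, matching y values: none (0 points).
  x = 4: rhs = 1, matching y values: 1, 16 (2 points).
  x = 5: rhs = 16, matching y values: 4, 13 (2 points).
  x = 6: rhs = 10, matching y values: none (0 points).
  x = 7: rhs = 6, matching y values: none (0 points).
  x = 8: rhs = 10, matching y values: none (0 points).
  x = 9: rhs = 11, matching y values: none (0 points).
  x = 10: rhs = 15, matching y values: 7, 10 (2 points).
  x = 11: rhs = 11, matching y values: none (0 points).
  x = 12: rhs = 5, matching y values: none (0 points).
  x = 13: rhs = 3, matching y values: none (0 points).
  x = 14: rhs = 11, matching y values: none (0 points).
  x = 15: rhs = 1, matching y values: 1, 16 (2 points).
  x = 16: rhs = 13, matching y values: 8, 9 (2 points).
Total affine count: 14.
Full point count |E(F_17)| = 14 + 1 = 15.
Hasse bound: |15 − (17+1)| = |-3| = 3 ≤ 2√17 ≈ 8.2462 ✓.


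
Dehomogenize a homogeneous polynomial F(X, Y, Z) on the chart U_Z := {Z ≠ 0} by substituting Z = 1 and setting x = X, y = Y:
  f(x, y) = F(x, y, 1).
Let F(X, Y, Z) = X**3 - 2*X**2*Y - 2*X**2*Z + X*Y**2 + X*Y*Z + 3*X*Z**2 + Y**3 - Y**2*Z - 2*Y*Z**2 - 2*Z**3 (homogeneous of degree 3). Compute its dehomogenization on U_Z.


f(x, y) = x**3 - 2*x**2*y - 2*x**2 + x*y**2 + x*y + 3*x + y**3 - y**2 - 2*y - 2

On U_Z we set Z = 1. Each monomial c·X^i·Y^j·Z^k in F becomes c·x^i·y^j·1^k = c·x^i·y^j.
Substituting Z = 1: F(X, Y, 1) = x**3 - 2*x**2*y - 2*x**2 + x*y**2 + x*y + 3*x + y**3 - y**2 - 2*y - 2.
Note: deg(f) ≤ deg(F) = 3; strict inequality happens when F is divisible by Z (lost terms).


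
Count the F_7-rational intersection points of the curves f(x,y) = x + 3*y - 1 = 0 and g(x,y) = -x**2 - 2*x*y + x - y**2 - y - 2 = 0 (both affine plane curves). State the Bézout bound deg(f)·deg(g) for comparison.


Common zeros: ∅; count = 0; Bézout bound = 2.

deg(f) = 1, deg(g) = 2, so Bézout bound = 2.
Scan x ∈ F_7. For each x, list the y ∈ F_7 with f(x, y) ≡ 0 and those with g(x, y) ≡ 0 (mod 7); the common zeros in that column are the intersection.
  x = 0: f ≡ 0 at y ∈ {5}; g ≡ 0 at y ∈ {3}; common: ∅.
  x = 1: f ≡ 0 at y ∈ {0}; g ≡ 0 at y ∈ {5, 6}; common: ∅.
  x = 2: f ≡ 0 at y ∈ {2}; g ≡ 0 at y ∈ {3, 6}; common: ∅.
  x = 3: f ≡ 0 at y ∈ {4}; g ≡ 0 at y ∈ ∅; common: ∅.
  x = 4: f ≡ 0 at y ∈ {6}; g ≡ 0 at y ∈ {0, 5}; common: ∅.
  x = 5: f ≡ 0 at y ∈ {1}; g ≡ 0 at y ∈ ∅; common: ∅.
  x = 6: f ≡ 0 at y ∈ {3}; g ≡ 0 at y ∈ ∅; common: ∅.
Collecting: common zeros = ∅, so the count is 0.
Comparison with the Bézout bound: 0 ≤ 2 = deg(f)·deg(g), as expected for curves with no common component (the affine F_7-count falls short of the bound because intersections may lie at infinity, over extension fields, or carry multiplicity).


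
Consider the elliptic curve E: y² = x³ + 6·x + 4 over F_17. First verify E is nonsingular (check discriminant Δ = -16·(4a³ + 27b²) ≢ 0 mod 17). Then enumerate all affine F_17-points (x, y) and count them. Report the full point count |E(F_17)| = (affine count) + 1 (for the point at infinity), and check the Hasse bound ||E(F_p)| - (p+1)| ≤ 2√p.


Affine points = {(0, 2), (0, 15), (3, 7), (3, 10), (6, 1), (6, 16), (7, 7), (7, 10), (12, 6), (12, 11), (13, 1), (13, 16), (15, 1), (15, 16)}; affine count = 14; |E(F_17)| = 15.

Discriminant check: Δ ∝ 4a³ + 27b² = 4·6³ + 27·4² = 4·216 + 27·16 ≡ 4 (mod 17). Nonzero ⇒ E is nonsingular.
For each x ∈ F_17, compute rhs = x³ + 6·x + 4 mod 17, then count y ∈ F_17 with y² ≡ rhs.
  x = 0: rhs = 4, matching y values: 2, 15 (2 points).
  x = 1: rhs = 11, matching y values: none (0 points).
  x = 2: rhs = 7, matching y values: none (0 points).
  x = 3: rhs = 15, matching y values: 7, 10 (2 points).
  x = 4: rhs = 7, matching y values: none (0 points).
  x = 5: rhs = 6, matching y values: none (0 points).
  x = 6: rhs = 1, matching y values: 1, 16 (2 points).
  x = 7: rhs = 15, matching y values: 7, 10 (2 points).
  x = 8: rhs = 3, matching y values: none (0 points).
  x = 9: rhs = 5, matching y values: none (0 points).
  x = 10: rhs = 10, matching y values: none (0 points).
  x = 11: rhs = 7, matching y values: none (0 points).
  x = 12: rhs = 2, matching y values: 6, 11 (2 points).
  x = 13: rhs = 1, matching y values: 1, 16 (2 points).
  x = 14: rhs = 10, matching y values: none (0 points).
  x = 15: rhs = 1, matching y values: 1, 16 (2 points).
  x = 16: rhs = 14, matching y values: none (0 points).
Total affine count: 14.
Full point count |E(F_17)| = 14 + 1 = 15.
Hasse bound: |15 − (17+1)| = |-3| = 3 ≤ 2√17 ≈ 8.2462 ✓.
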